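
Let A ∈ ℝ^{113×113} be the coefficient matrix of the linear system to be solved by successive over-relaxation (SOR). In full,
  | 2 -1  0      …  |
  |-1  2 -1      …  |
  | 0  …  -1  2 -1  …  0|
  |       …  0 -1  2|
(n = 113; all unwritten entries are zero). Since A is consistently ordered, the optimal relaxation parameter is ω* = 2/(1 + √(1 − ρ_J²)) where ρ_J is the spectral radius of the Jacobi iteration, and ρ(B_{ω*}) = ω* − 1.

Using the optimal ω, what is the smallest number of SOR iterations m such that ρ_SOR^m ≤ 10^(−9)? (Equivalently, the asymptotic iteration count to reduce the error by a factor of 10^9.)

½·tridiag(1,0,1) at n=113: λ_k = cos(kπ/114); max |λ| at k=1 ⇒ ρ_J = cos(π/114) ≈ 0.9996203.
√(1−ρ_J²) = |sin(π/114)| = 0.0275543
Young: ω* = 2/(1+√(1−ρ_J²)) = 2/(1+0.0275543) = 2/1.0275543 = 1.9463692.
[ρ_SOR] ω* − 1 = 0.9463692.
Need (0.9463692)^m ≤ 10^(−9): m ≥ 9·ln10/|ln 0.9463692| = 20.7233/0.0551225 = 375.950 ⇒ m = 376.

m = 376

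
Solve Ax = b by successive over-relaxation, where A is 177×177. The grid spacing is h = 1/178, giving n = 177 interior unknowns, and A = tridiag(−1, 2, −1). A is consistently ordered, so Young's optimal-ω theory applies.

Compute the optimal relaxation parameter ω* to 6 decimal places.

ω* = 1.965315

With n=177, ρ(Jacobi) = cos(π/178) = 0.999844.
√(1−ρ_J²) simplifies to sin(π/178) = 0.0176485.
[ω*] 2 ÷ (1 + 0.0176485) = 2 ÷ 1.0176485 = 1.965315.
and ρ(B_{ω*}) = 1.965315 − 1 = 0.965315.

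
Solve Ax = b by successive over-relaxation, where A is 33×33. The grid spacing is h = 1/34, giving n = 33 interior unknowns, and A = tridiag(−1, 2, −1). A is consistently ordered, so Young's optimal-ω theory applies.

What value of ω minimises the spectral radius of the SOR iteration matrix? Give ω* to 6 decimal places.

ρ_J = max_k |cos(kπ/34)| = cos(π/34) = 0.995734
root = sin(π/34) = 0.0922684  (since 1−cos² = sin²).
ω* = 2/(1 + 0.0922684) = 2/1.0922684 = 1.831052.
At ω = 1.831052 every |λ(B_ω)| = ω−1, so ρ_SOR = 0.831052.

ω* = 1.831052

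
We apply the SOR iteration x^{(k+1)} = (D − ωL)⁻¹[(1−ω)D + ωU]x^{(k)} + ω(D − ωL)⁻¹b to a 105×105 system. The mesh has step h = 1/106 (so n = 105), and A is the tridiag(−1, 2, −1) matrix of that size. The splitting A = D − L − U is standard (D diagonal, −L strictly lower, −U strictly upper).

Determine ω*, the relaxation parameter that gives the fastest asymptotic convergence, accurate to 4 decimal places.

ω* = 1.9424

[ρ_J] n=105: ρ(B_J) = cos(π/(n+1)) = cos(π/106) = 0.9996.
1 − cos²(π/106) = sin²(π/106) ⇒ √(1−ρ_J²) = sin(π/106) = 0.02963.
Then 2/(1+√(1−ρ_J²)) = 2/(1+0.02963); ω* = 2/1.02963 = 1.9424.
[ρ_SOR] ω* − 1 = 0.9424.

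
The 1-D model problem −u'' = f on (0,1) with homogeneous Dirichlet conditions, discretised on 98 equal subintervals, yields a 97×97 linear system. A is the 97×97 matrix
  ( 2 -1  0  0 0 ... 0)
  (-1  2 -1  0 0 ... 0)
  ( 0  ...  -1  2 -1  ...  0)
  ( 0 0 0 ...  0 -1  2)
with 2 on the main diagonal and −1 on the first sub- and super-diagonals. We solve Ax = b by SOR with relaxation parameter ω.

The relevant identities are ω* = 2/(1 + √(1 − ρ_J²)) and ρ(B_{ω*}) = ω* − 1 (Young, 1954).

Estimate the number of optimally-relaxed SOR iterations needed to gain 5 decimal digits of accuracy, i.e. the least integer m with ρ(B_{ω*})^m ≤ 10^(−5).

With n=97, ρ(Jacobi) = cos(π/98) = 0.9994862.
√(1−ρ_J²) = |sin(π/98)| = 0.0320516
Young: ω* = 2/(1+√(1−ρ_J²)) = 2/(1+0.0320516) = 2/1.0320516 = 1.9378876.
ρ_SOR = ω* − 1 ≈ 0.9378876.
5·ln10 = 11.5129; −ln(0.9378876) = 0.0641252; m = ⌈11.5129/0.0641252⌉ = ⌈179.538⌉ = 180.

m = 180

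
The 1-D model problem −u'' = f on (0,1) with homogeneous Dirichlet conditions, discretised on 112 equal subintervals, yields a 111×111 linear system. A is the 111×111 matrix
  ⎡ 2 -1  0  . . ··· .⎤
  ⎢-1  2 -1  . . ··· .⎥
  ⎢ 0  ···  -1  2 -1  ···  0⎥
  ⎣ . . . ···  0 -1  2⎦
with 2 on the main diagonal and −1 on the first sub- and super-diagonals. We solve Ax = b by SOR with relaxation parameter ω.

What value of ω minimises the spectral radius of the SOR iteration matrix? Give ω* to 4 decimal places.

n=111: λ(B_J) = 1 − λ(A)/2 = cos(kπ/112); k=1 gives ρ_J = 0.9996.
√(1−ρ_J²) simplifies to sin(π/112) = 0.02805.
So ω* = 2/1.02805 = 1.9454 (Young).
At ω = 1.9454 every |λ(B_ω)| = ω−1, so ρ_SOR = 0.9454.

ω* = 1.9454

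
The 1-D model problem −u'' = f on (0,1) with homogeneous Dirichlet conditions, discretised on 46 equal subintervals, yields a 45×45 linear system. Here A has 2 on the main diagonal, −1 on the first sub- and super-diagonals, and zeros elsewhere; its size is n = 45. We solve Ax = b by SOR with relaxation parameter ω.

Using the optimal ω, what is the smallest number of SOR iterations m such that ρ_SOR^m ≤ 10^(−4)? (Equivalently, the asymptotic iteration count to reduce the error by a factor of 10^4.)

m = 68

spectrum of D⁻¹(L+U) = {cos(kπ/46) : 1≤k≤45}; ρ_J = cos(π/46) = 0.9976688.
√(1 − cos²(π/46)) = sin(π/46) ≈ 0.0682424.
ω* = 2/(1+0.0682424) = 1.8722342
and ρ(B_{ω*}) = 1.8722342 − 1 = 0.8722342.
ρ_SOR^m ≤ 10^(−4) ⇔ m ≥ 4·ln10/(−ln 0.8722342) = 9.21034/0.136697 = 67.378; m = ⌈67.378⌉ = 68.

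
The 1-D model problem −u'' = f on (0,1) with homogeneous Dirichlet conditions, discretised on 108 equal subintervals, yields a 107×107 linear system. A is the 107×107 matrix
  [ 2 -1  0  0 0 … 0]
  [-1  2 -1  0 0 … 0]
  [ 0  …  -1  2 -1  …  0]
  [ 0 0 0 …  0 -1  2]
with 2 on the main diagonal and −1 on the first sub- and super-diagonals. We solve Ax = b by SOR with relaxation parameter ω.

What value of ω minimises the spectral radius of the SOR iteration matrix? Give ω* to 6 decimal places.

ω* = 1.943475

n=107: λ(B_J) = 1 − λ(A)/2 = cos(kπ/108); k=1 gives ρ_J = 0.999577.
√(1 − cos²(π/108)) = sin(π/108) ≈ 0.0290847.
Young: ω* = 2/(1+√(1−ρ_J²)) = 2/(1+0.0290847) = 2/1.0290847 = 1.943475.
At ω = 1.943475 every |λ(B_ω)| = ω−1, so ρ_SOR = 0.943475.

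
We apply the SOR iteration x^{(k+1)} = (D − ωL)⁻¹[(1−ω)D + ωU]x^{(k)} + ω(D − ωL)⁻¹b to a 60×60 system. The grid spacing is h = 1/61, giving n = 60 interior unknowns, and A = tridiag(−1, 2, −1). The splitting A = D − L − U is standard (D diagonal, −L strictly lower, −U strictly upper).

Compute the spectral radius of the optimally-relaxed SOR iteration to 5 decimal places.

ρ_SOR = 0.90208

ρ_J = max_k |cos(kπ/61)| = cos(π/61) = 0.99867
√(1−ρ_J²) = |sin(π/61)| = 0.051479
ω* = 2/(1 + 0.051479) = 2/1.051479 = 1.90208.
[ρ_SOR] ω* − 1 = 0.90208.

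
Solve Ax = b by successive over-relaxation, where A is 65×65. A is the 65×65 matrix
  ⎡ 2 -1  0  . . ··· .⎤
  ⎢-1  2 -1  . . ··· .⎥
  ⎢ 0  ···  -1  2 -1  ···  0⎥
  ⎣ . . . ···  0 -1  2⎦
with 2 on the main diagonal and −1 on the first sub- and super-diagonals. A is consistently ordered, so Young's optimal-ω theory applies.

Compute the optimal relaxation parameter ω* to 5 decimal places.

With n=65, ρ(Jacobi) = cos(π/66) = 0.99887.
√(1−ρ_J²) = |sin(π/66)| = 0.047582
Then 2/(1+√(1−ρ_J²)) = 2/(1+0.047582); ω* = 2/1.047582 = 1.90916.
and ρ(B_{ω*}) = 1.90916 − 1 = 0.90916.

ω* = 1.90916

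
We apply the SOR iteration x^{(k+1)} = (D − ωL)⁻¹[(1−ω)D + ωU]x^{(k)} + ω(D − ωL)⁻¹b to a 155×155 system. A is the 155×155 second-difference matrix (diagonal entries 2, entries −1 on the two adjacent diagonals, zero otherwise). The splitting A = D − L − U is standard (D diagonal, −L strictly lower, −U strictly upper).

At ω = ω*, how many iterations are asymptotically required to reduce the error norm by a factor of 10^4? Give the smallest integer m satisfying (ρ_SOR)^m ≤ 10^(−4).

m = 229

ρ_J = max_k |cos(kπ/156)| = cos(π/156) = 0.9997972
√(1−ρ_J²) = |sin(π/156)| = 0.0201371
So ω* = 2/1.0201371 = 1.9605208 (Young).
and ρ(B_{ω*}) = 1.9605208 − 1 = 0.9605208.
Need (0.9605208)^m ≤ 10^(−4): m ≥ 4·ln10/|ln 0.9605208| = 9.21034/0.0402796 = 228.660 ⇒ m = 229.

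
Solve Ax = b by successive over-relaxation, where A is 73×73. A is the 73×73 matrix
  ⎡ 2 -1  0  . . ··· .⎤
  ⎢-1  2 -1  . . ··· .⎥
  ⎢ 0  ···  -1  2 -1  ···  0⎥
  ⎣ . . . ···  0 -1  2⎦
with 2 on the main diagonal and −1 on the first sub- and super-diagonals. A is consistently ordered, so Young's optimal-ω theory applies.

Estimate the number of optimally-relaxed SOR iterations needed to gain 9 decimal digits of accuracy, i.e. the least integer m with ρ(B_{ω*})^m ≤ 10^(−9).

m = 244

n=73: λ(B_J) = 1 − λ(A)/2 = cos(kπ/74); k=1 gives ρ_J = 0.9990990.
1 − cos²(π/74) = sin²(π/74) ⇒ √(1−ρ_J²) = sin(π/74) = 0.0424412.
ω* = 2 / (1 + 0.0424412) = 2 / 1.0424412 ≈ 1.9185734.
At ω = 1.9185734 every |λ(B_ω)| = ω−1, so ρ_SOR = 0.9185734.
Need (0.9185734)^m ≤ 10^(−9): m ≥ 9·ln10/|ln 0.9185734| = 20.7233/0.0849335 = 243.994 ⇒ m = 244.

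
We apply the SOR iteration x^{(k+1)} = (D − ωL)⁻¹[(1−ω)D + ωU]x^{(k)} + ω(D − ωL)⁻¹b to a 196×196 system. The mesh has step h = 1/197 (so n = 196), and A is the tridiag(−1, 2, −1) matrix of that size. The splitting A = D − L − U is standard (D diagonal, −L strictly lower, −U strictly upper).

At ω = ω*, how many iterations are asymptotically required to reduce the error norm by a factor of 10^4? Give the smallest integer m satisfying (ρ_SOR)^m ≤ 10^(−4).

m = 289

[ρ_J] n=196: ρ(B_J) = cos(π/(n+1)) = cos(π/197) = 0.9998728.
√(1−ρ_J²) = |sin(π/197)| = 0.0159465
Then 2/(1+√(1−ρ_J²)) = 2/(1+0.0159465); ω* = 2/1.0159465 = 1.9686076.
ρ(B_{ω*}) = ω*−1 = 0.9686076
ρ_SOR^m ≤ 10^(−4) ⇔ m ≥ 4·ln10/(−ln 0.9686076) = 9.21034/0.0318957 = 288.764; m = ⌈288.764⌉ = 289.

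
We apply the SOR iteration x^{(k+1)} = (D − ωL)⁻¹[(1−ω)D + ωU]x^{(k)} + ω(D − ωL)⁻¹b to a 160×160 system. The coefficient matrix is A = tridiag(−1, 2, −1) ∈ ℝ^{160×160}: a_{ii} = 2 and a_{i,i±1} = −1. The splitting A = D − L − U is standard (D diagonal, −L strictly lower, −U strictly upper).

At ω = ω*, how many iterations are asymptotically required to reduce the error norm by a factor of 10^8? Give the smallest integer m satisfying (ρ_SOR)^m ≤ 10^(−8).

m = 472

spectrum of D⁻¹(L+U) = {cos(kπ/161) : 1≤k≤160}; ρ_J = cos(π/161) = 0.9998096.
√(1−ρ_J²) = |sin(π/161)| = 0.0195118
ω* = 2 / (1 + 0.0195118) = 2 / 1.0195118 ≈ 1.9617232.
ρ(B_{ω*}) = ω*−1 = 0.9617232
m ≥ 8·ln10 / (−ln 0.9617232) = 471.980; smallest integer m = 472.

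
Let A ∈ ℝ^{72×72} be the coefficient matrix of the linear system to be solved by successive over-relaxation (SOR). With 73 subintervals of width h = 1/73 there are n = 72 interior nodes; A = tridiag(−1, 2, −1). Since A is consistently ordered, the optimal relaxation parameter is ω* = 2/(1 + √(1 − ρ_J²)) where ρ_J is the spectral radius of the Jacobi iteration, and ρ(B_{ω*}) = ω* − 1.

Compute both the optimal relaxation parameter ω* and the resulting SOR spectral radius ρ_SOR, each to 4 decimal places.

ω* = 1.9175, ρ_SOR = 0.9175

ρ_J = max_k |cos(kπ/73)| = cos(π/73) = 0.9991
1 − cos²(π/73) = sin²(π/73) ⇒ √(1−ρ_J²) = sin(π/73) = 0.04302.
ω* = 2/(1+0.04302) = 1.9175
Hence ρ(B_{ω*}) = 1.9175 − 1 = 0.9175.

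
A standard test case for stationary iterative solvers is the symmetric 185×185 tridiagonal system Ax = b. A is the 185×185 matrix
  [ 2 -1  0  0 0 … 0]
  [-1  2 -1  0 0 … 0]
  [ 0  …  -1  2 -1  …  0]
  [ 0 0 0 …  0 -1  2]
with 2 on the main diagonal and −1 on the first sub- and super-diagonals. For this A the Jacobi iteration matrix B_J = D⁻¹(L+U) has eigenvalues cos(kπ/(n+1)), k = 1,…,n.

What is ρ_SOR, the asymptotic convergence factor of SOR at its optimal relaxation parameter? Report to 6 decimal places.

B_J for the 185×185 system has eigenvalues cos(kπ/186); ρ_J = cos(π/186) = 0.999857.
√(1−ρ_J²) simplifies to sin(π/186) = 0.0168895.
So ω* = 2/1.0168895 = 1.966782 (Young).
Hence ρ(B_{ω*}) = 1.966782 − 1 = 0.966782.

ρ_SOR = 0.966782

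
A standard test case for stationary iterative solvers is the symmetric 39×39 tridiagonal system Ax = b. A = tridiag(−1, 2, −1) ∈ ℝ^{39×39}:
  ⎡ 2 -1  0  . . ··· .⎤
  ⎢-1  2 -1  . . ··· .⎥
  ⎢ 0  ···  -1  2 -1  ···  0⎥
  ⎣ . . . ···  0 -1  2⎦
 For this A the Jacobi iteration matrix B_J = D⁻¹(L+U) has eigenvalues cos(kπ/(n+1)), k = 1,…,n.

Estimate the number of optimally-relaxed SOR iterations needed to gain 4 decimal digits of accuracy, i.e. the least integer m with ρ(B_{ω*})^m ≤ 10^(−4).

ρ_J = max_k |cos(kπ/40)| = cos(π/40) = 0.9969173
root = sin(π/40) = 0.0784591  (since 1−cos² = sin²).
ω* = 2/(1+0.0784591) = 1.8544978
At ω = 1.8544978 every |λ(B_ω)| = ω−1, so ρ_SOR = 0.8544978.
4·ln10 = 9.21034; −ln(0.8544978) = 0.157241; m = ⌈9.21034/0.157241⌉ = ⌈58.575⌉ = 59.

m = 59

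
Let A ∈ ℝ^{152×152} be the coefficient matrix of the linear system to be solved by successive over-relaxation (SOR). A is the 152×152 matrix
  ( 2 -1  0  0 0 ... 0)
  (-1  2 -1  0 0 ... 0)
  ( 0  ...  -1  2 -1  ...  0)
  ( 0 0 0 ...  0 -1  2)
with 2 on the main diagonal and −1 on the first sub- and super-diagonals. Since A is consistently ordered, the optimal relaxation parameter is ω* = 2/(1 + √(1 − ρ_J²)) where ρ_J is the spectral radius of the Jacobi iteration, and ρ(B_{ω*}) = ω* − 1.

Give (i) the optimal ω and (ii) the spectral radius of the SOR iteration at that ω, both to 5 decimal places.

½·tridiag(1,0,1) at n=152: λ_k = cos(kπ/153); max |λ| at k=1 ⇒ ρ_J = cos(π/153) ≈ 0.99979.
√(1−ρ_J²) simplifies to sin(π/153) = 0.020532.
Young: ω* = 2/(1+√(1−ρ_J²)) = 2/(1+0.020532) = 2/1.020532 = 1.95976.
At ω = 1.95976 every |λ(B_ω)| = ω−1, so ρ_SOR = 0.95976.

ω* = 1.95976, ρ_SOR = 0.95976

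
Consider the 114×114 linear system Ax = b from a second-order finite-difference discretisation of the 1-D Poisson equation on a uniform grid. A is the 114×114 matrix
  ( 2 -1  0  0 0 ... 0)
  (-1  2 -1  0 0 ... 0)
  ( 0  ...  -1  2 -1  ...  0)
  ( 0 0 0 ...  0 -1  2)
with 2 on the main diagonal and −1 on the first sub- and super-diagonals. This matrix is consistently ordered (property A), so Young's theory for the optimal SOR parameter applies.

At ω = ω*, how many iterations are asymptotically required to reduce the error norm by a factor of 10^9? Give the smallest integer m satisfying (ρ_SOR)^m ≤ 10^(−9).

ρ_J = max_k |cos(kπ/115)| = cos(π/115) = 0.9996269
√(1 − cos²(π/115)) = sin(π/115) ≈ 0.0273148.
ω* = 2/(1 + 0.0273148) = 2/1.0273148 = 1.9468229.
ρ_SOR = ω* − 1 = 1.9468229 − 1 = 0.9468229.
m ≥ 9·ln10 / (−ln 0.9468229) = 379.248; smallest integer m = 380.

m = 380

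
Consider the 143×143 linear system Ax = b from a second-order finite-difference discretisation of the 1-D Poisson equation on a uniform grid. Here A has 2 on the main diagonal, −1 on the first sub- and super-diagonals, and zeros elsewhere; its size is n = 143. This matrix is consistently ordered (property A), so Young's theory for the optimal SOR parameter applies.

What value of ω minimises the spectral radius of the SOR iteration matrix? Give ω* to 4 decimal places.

spectrum of D⁻¹(L+U) = {cos(kπ/144) : 1≤k≤143}; ρ_J = cos(π/144) = 0.9998.
√(1−ρ_J²) simplifies to sin(π/144) = 0.02181.
Young: ω* = 2/(1+√(1−ρ_J²)) = 2/(1+0.02181) = 2/1.02181 = 1.9573.
Hence ρ(B_{ω*}) = 1.9573 − 1 = 0.9573.

ω* = 1.9573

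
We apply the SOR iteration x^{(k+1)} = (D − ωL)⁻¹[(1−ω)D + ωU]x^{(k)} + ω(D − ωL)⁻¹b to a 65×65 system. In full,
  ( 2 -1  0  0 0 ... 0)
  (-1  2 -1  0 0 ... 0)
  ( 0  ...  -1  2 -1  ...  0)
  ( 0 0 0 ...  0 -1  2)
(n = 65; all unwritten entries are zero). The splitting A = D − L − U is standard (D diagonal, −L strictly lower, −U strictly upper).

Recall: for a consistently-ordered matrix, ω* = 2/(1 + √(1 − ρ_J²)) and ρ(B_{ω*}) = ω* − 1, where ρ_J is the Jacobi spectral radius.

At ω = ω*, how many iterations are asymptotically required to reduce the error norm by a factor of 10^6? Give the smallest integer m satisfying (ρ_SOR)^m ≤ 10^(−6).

[ρ_J] n=65: ρ(B_J) = cos(π/(n+1)) = cos(π/66) = 0.9988673.
root = sin(π/66) = 0.0475819  (since 1−cos² = sin²).
ω* = 2 / (1 + 0.0475819) = 2 / 1.0475819 ≈ 1.9091586.
[ρ_SOR] ω* − 1 = 0.9091586.
Need (0.9091586)^m ≤ 10^(−6): m ≥ 6·ln10/|ln 0.9091586| = 13.8155/0.0952357 = 145.066 ⇒ m = 146.

m = 146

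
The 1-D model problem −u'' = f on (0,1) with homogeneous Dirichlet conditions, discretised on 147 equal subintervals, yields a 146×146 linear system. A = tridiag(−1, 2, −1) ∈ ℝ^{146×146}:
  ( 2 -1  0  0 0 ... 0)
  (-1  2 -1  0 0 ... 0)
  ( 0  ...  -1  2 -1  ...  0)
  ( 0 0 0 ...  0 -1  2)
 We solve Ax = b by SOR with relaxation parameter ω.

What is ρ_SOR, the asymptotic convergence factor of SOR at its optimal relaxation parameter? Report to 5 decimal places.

ρ_SOR = 0.95815

½·tridiag(1,0,1) at n=146: λ_k = cos(kπ/147); max |λ| at k=1 ⇒ ρ_J = cos(π/147) ≈ 0.99977.
√(1−ρ_J²) simplifies to sin(π/147) = 0.021370.
Young: ω* = 2/(1+√(1−ρ_J²)) = 2/(1+0.021370) = 2/1.021370 = 1.95815.
Hence ρ(B_{ω*}) = 1.95815 − 1 = 0.95815.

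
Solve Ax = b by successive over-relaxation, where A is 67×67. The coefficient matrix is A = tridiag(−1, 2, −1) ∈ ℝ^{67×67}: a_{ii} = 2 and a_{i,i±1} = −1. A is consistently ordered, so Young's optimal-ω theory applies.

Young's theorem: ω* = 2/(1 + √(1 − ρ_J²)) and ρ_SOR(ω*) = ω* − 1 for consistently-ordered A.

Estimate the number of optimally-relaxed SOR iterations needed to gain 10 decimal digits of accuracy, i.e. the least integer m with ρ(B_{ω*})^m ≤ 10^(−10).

m = 250

B_J for the 67×67 system has eigenvalues cos(kπ/68); ρ_J = cos(π/68) = 0.9989330.
√(1 − cos²(π/68)) = sin(π/68) ≈ 0.0461835.
So ω* = 2/1.0461835 = 1.9117105 (Young).
Hence ρ(B_{ω*}) = 1.9117105 − 1 = 0.9117105.
For 10 digits: m = 10·ln10 / (−ln 0.9117105) = 23.0259/0.0924328 = 249.110; round up → m = 250.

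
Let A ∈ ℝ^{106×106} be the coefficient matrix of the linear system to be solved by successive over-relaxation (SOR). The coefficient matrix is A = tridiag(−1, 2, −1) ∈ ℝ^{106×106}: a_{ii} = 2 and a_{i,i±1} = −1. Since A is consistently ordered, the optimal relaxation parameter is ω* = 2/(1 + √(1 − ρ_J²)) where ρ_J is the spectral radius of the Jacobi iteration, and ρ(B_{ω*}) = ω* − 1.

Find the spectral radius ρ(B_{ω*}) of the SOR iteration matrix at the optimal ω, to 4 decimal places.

[ρ_J] n=106: ρ(B_J) = cos(π/(n+1)) = cos(π/107) = 0.9996.
√(1−ρ_J²) = |sin(π/107)| = 0.02936
ω* = 2/(1+0.02936) = 1.9430
ρ_SOR = ω* − 1 ≈ 0.9430.

ρ_SOR = 0.9430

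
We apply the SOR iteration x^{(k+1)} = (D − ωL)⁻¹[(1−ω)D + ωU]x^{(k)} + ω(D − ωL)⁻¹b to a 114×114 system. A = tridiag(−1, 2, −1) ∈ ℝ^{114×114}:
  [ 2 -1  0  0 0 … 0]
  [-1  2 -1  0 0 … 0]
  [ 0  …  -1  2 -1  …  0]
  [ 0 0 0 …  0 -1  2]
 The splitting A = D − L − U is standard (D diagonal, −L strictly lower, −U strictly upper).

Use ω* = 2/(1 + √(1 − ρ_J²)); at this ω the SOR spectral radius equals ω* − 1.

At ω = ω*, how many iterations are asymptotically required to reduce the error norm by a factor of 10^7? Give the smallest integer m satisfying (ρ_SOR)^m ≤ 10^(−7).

With n=114, ρ(Jacobi) = cos(π/115) = 0.9996269.
1 − cos²(π/115) = sin²(π/115) ⇒ √(1−ρ_J²) = sin(π/115) = 0.0273148.
ω* = 2/(1+0.0273148) = 1.9468229
Hence ρ(B_{ω*}) = 1.9468229 − 1 = 0.9468229.
m ≥ 7·ln10 / (−ln 0.9468229) = 294.970; smallest integer m = 295.

m = 295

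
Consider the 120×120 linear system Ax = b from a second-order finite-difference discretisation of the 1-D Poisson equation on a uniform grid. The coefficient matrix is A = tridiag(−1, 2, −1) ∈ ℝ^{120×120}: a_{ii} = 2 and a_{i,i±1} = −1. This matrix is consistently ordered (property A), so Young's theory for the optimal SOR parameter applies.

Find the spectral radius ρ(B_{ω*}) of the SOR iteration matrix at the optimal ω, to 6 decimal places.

With n=120, ρ(Jacobi) = cos(π/121) = 0.999663.
root = sin(π/121) = 0.0259607  (since 1−cos² = sin²).
Young: ω* = 2/(1+√(1−ρ_J²)) = 2/(1+0.0259607) = 2/1.0259607 = 1.949392.
Hence ρ(B_{ω*}) = 1.949392 − 1 = 0.949392.

ρ_SOR = 0.949392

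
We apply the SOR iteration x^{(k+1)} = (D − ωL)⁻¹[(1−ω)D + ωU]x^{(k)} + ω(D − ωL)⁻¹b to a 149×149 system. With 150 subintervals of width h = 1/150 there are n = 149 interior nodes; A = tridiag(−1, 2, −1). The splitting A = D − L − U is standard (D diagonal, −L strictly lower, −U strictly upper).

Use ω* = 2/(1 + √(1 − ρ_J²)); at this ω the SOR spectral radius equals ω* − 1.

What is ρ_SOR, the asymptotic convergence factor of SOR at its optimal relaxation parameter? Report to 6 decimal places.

B_J for the 149×149 system has eigenvalues cos(kπ/150); ρ_J = cos(π/150) = 0.999781.
√(1−ρ_J²) = |sin(π/150)| = 0.0209424
So ω* = 2/1.0209424 = 1.958974 (Young).
[ρ_SOR] ω* − 1 = 0.958974.

ρ_SOR = 0.958974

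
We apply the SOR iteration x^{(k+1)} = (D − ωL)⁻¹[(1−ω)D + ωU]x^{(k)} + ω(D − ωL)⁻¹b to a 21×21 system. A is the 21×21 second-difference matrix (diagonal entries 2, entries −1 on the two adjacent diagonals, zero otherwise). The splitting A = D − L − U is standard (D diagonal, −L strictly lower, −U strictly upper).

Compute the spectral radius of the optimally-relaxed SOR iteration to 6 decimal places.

ρ_SOR = 0.750831

With n=21, ρ(Jacobi) = cos(π/22) = 0.989821.
√(1−ρ_J²) simplifies to sin(π/22) = 0.1423148.
ω* = 2 / (1 + 0.1423148) = 2 / 1.1423148 ≈ 1.750831.
ρ_SOR = ω* − 1 ≈ 0.750831.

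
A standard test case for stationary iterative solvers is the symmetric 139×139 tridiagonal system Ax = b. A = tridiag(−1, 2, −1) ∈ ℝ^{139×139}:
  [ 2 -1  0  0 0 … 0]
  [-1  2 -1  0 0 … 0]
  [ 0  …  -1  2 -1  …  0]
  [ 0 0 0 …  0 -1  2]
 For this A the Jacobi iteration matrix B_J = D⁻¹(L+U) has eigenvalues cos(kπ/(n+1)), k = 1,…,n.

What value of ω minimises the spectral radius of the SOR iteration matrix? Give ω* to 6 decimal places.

½·tridiag(1,0,1) at n=139: λ_k = cos(kπ/140); max |λ| at k=1 ⇒ ρ_J = cos(π/140) ≈ 0.999748.
√(1 − cos²(π/140)) = sin(π/140) ≈ 0.0224381.
ω* = 2/(1 + 0.0224381) = 2/1.0224381 = 1.956109.
Hence ρ(B_{ω*}) = 1.956109 − 1 = 0.956109.

ω* = 1.956109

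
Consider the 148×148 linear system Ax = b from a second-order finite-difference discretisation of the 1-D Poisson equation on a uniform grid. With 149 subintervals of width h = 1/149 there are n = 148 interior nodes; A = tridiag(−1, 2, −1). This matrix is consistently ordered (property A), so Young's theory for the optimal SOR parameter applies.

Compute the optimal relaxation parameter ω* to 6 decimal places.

ω* = 1.958705

ρ_J = max_k |cos(kπ/149)| = cos(π/149) = 0.999778
root = sin(π/149) = 0.0210830  (since 1−cos² = sin²).
Then 2/(1+√(1−ρ_J²)) = 2/(1+0.0210830); ω* = 2/1.0210830 = 1.958705.
ρ_SOR = ω* − 1 = 1.958705 − 1 = 0.958705.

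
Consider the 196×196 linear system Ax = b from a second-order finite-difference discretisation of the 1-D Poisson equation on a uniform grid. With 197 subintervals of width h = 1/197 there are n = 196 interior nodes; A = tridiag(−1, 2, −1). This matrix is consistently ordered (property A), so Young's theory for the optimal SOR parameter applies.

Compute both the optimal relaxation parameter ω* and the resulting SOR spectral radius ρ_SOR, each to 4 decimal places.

ω* = 1.9686, ρ_SOR = 0.9686

B_J for the 196×196 system has eigenvalues cos(kπ/197); ρ_J = cos(π/197) = 0.9999.
1 − cos²(π/197) = sin²(π/197) ⇒ √(1−ρ_J²) = sin(π/197) = 0.01595.
So ω* = 2/1.01595 = 1.9686 (Young).
At ω = 1.9686 every |λ(B_ω)| = ω−1, so ρ_SOR = 0.9686.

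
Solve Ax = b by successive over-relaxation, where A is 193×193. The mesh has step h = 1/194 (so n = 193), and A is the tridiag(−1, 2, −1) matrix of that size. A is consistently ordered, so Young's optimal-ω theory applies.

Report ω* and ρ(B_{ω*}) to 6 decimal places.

ω* = 1.968130, ρ_SOR = 0.968130

spectrum of D⁻¹(L+U) = {cos(kπ/194) : 1≤k≤193}; ρ_J = cos(π/194) = 0.999869.
√(1−ρ_J²) = |sin(π/194)| = 0.0161931
[ω*] 2 ÷ (1 + 0.0161931) = 2 ÷ 1.0161931 = 1.968130.
and ρ(B_{ω*}) = 1.968130 − 1 = 0.968130.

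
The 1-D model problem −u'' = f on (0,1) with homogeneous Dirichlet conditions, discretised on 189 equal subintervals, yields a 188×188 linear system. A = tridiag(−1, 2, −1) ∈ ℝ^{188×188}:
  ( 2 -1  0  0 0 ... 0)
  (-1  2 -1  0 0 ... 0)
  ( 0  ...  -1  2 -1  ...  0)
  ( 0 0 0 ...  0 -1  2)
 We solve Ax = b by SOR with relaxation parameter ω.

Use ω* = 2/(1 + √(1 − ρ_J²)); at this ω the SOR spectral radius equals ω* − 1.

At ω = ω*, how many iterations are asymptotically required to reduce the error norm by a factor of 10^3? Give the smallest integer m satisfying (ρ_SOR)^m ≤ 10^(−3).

spectrum of D⁻¹(L+U) = {cos(kπ/189) : 1≤k≤188}; ρ_J = cos(π/189) = 0.9998619.
root = sin(π/189) = 0.0166214  (since 1−cos² = sin²).
ω* = 2/(1 + 0.0166214) = 2/1.0166214 = 1.9673007.
At ω = 1.9673007 every |λ(B_ω)| = ω−1, so ρ_SOR = 0.9673007.
(0.9673007)^m ≤ 10^{−3}  ⇒  m·ln(0.9673007) ≤ −3·ln10  ⇒  m ≥ 207.778  ⇒  m = 208

m = 208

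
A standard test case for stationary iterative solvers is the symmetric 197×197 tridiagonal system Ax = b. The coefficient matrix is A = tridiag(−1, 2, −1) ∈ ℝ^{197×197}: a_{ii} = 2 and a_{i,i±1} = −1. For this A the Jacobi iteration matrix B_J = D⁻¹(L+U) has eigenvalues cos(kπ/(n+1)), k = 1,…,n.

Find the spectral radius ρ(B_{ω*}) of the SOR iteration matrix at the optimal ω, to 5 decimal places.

[ρ_J] n=197: ρ(B_J) = cos(π/(n+1)) = cos(π/198) = 0.99987.
root = sin(π/198) = 0.015866  (since 1−cos² = sin²).
ω* = 2/(1 + 0.015866) = 2/1.015866 = 1.96876.
and ρ(B_{ω*}) = 1.96876 − 1 = 0.96876.

ρ_SOR = 0.96876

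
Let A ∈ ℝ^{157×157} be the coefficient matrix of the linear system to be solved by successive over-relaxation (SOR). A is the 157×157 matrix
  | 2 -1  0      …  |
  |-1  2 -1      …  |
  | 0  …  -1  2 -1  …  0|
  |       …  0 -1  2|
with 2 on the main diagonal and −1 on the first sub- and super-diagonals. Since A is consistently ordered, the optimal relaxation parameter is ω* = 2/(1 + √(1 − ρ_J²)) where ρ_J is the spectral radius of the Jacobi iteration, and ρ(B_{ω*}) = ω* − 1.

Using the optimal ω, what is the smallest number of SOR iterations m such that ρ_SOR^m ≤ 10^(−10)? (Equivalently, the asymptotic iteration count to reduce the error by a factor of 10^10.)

m = 579

ρ_J = max_k |cos(kπ/158)| = cos(π/158) = 0.9998023
√(1−ρ_J²) simplifies to sin(π/158) = 0.0198822.
So ω* = 2/1.0198822 = 1.9610108 (Young).
ρ(B_{ω*}) = ω*−1 = 0.9610108
ρ_SOR^m ≤ 10^(−10) ⇔ m ≥ 10·ln10/(−ln 0.9610108) = 23.0259/0.0397696 = 578.982; m = ⌈578.982⌉ = 579.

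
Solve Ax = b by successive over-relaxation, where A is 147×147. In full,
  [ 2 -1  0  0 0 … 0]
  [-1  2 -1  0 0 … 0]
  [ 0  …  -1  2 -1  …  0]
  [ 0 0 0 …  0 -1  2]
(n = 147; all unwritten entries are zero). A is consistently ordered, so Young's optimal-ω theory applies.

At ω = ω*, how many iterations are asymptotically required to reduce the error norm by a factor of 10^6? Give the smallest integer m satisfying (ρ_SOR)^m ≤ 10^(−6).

m = 326

B_J for the 147×147 system has eigenvalues cos(kπ/148); ρ_J = cos(π/148) = 0.9997747.
√(1 − cos²(π/148)) = sin(π/148) ≈ 0.0212254.
ω* = 2/(1 + 0.0212254) = 2/1.0212254 = 1.9584315.
ρ_SOR = ω* − 1 ≈ 0.9584315.
(0.9584315)^m ≤ 10^{−6}  ⇒  m·ln(0.9584315) ≤ −6·ln10  ⇒  m ≥ 325.398  ⇒  m = 326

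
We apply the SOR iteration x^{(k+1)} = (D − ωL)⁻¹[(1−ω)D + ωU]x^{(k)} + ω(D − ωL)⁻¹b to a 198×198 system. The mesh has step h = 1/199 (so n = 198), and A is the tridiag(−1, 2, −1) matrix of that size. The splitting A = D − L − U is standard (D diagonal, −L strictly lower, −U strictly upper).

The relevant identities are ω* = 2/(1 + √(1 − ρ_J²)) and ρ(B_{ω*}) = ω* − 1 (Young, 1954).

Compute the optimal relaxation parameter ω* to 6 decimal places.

With n=198, ρ(Jacobi) = cos(π/199) = 0.999875.
√(1 − cos²(π/199)) = sin(π/199) ≈ 0.0157862.
[ω*] 2 ÷ (1 + 0.0157862) = 2 ÷ 1.0157862 = 1.968918.
ρ_SOR = ω* − 1 = 1.968918 − 1 = 0.968918.

ω* = 1.968918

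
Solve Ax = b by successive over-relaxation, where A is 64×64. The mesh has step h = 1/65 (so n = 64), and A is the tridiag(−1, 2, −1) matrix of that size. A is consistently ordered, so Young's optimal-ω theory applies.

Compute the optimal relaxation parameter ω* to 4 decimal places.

ω* = 1.9078

B_J for the 64×64 system has eigenvalues cos(kπ/65); ρ_J = cos(π/65) = 0.9988.
root = sin(π/65) = 0.04831  (since 1−cos² = sin²).
So ω* = 2/1.04831 = 1.9078 (Young).
Hence ρ(B_{ω*}) = 1.9078 − 1 = 0.9078.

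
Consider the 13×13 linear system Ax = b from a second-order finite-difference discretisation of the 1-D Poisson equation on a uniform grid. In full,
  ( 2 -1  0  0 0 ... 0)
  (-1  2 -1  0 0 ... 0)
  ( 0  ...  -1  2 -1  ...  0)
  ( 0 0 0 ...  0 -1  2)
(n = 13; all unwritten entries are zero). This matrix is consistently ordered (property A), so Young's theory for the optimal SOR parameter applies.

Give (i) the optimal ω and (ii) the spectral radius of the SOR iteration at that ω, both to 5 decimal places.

ω* = 1.63596, ρ_SOR = 0.63596

With n=13, ρ(Jacobi) = cos(π/14) = 0.97493.
1 − cos²(π/14) = sin²(π/14) ⇒ √(1−ρ_J²) = sin(π/14) = 0.222521.
Then 2/(1+√(1−ρ_J²)) = 2/(1+0.222521); ω* = 2/1.222521 = 1.63596.
ρ(B_{ω*}) = ω*−1 = 0.63596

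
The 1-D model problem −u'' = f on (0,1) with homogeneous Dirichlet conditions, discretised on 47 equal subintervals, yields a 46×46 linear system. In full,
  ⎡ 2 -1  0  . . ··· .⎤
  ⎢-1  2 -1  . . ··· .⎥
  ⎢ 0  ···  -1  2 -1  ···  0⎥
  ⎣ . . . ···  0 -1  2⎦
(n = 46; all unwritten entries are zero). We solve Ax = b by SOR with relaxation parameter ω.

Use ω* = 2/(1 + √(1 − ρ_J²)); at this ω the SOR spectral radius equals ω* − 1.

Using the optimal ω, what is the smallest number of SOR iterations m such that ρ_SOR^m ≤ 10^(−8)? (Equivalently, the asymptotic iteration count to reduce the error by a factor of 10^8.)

m = 138

With n=46, ρ(Jacobi) = cos(π/47) = 0.9977669.
√(1 − cos²(π/47)) = sin(π/47) ≈ 0.0667926.
Young: ω* = 2/(1+√(1−ρ_J²)) = 2/(1+0.0667926) = 2/1.0667926 = 1.8747787.
ρ_SOR = ω* − 1 = 1.8747787 − 1 = 0.8747787.
Need (0.8747787)^m ≤ 10^(−8): m ≥ 8·ln10/|ln 0.8747787| = 18.4207/0.133784 = 137.690 ⇒ m = 138.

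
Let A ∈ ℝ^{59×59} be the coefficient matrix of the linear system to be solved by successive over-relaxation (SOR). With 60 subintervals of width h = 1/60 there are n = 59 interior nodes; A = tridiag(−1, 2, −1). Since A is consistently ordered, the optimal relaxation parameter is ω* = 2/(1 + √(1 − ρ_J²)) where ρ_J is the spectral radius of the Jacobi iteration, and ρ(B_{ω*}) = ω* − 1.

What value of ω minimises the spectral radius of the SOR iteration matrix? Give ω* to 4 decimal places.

ω* = 1.9005

spectrum of D⁻¹(L+U) = {cos(kπ/60) : 1≤k≤59}; ρ_J = cos(π/60) = 0.9986.
√(1 − cos²(π/60)) = sin(π/60) ≈ 0.05234.
[ω*] 2 ÷ (1 + 0.05234) = 2 ÷ 1.05234 = 1.9005.
and ρ(B_{ω*}) = 1.9005 − 1 = 0.9005.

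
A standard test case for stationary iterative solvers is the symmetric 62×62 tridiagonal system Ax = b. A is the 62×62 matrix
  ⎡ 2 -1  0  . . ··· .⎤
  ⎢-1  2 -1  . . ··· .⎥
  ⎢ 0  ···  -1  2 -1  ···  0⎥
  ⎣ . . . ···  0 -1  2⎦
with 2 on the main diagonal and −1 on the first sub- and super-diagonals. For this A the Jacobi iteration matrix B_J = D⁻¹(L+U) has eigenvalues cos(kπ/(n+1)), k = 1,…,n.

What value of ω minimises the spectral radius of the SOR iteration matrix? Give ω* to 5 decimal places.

ω* = 1.90504

With n=62, ρ(Jacobi) = cos(π/63) = 0.99876.
√(1 − cos²(π/63)) = sin(π/63) ≈ 0.049846.
ω* = 2 / (1 + 0.049846) = 2 / 1.049846 ≈ 1.90504.
ρ_SOR = ω* − 1 = 1.90504 − 1 = 0.90504.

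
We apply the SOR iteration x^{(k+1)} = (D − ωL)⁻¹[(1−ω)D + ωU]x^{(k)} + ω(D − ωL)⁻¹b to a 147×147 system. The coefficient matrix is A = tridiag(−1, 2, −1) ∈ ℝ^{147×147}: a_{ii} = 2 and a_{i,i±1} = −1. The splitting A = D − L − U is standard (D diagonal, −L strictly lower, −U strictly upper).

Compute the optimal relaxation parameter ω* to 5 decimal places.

ω* = 1.95843

spectrum of D⁻¹(L+U) = {cos(kπ/148) : 1≤k≤147}; ρ_J = cos(π/148) = 0.99977.
√(1 − cos²(π/148)) = sin(π/148) ≈ 0.021225.
Then 2/(1+√(1−ρ_J²)) = 2/(1+0.021225); ω* = 2/1.021225 = 1.95843.
Hence ρ(B_{ω*}) = 1.95843 − 1 = 0.95843.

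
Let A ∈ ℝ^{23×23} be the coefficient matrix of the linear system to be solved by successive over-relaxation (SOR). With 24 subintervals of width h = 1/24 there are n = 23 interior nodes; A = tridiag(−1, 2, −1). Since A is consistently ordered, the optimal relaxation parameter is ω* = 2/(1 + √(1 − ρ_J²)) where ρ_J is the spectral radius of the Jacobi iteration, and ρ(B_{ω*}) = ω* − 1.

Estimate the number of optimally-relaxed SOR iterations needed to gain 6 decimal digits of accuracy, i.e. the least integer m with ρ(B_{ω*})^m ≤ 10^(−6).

m = 53

spectrum of D⁻¹(L+U) = {cos(kπ/24) : 1≤k≤23}; ρ_J = cos(π/24) = 0.9914449.
√(1−ρ_J²) = |sin(π/24)| = 0.1305262
ω* = 2 / (1 + 0.1305262) = 2 / 1.1305262 ≈ 1.7690877.
At ω = 1.7690877 every |λ(B_ω)| = ω−1, so ρ_SOR = 0.7690877.
(0.7690877)^m ≤ 10^{−6}  ⇒  m·ln(0.7690877) ≤ −6·ln10  ⇒  m ≥ 52.620  ⇒  m = 53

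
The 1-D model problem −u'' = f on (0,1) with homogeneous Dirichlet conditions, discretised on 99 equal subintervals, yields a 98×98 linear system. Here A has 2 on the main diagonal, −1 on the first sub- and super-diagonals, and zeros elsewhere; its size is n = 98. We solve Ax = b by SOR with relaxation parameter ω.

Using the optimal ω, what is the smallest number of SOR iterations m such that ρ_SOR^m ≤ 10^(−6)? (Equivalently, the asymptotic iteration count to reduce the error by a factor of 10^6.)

½·tridiag(1,0,1) at n=98: λ_k = cos(kπ/99); max |λ| at k=1 ⇒ ρ_J = cos(π/99) ≈ 0.9994965.
root = sin(π/99) = 0.0317279  (since 1−cos² = sin²).
ω* = 2/(1 + 0.0317279) = 2/1.0317279 = 1.9384956.
At ω = 1.9384956 every |λ(B_ω)| = ω−1, so ρ_SOR = 0.9384956.
6·ln10 = 13.8155; −ln(0.9384956) = 0.0634771; m = ⌈13.8155/0.0634771⌉ = ⌈217.645⌉ = 218.

m = 218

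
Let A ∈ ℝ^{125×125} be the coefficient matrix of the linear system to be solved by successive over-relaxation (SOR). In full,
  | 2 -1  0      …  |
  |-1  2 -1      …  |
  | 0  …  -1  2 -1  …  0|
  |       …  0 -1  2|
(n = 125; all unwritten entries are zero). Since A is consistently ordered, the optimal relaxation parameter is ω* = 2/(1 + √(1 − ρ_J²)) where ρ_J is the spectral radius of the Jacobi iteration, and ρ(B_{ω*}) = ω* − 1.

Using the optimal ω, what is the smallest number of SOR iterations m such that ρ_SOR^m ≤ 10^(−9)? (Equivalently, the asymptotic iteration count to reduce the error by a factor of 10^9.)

m = 416

With n=125, ρ(Jacobi) = cos(π/126) = 0.9996892.
root = sin(π/126) = 0.0249307  (since 1−cos² = sin²).
Then 2/(1+√(1−ρ_J²)) = 2/(1+0.0249307); ω* = 2/1.0249307 = 1.9513514.
ρ_SOR = ω* − 1 ≈ 0.9513514.
For 9 digits: m = 9·ln10 / (−ln 0.9513514) = 20.7233/0.0498718 = 415.531; round up → m = 416.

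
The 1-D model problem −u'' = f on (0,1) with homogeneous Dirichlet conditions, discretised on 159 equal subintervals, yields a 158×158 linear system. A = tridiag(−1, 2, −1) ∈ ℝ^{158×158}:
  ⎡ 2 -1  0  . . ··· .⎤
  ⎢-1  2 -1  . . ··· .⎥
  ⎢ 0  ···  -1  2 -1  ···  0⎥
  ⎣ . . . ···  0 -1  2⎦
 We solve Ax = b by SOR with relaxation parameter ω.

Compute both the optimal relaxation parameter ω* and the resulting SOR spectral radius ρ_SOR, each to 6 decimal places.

spectrum of D⁻¹(L+U) = {cos(kπ/159) : 1≤k≤158}; ρ_J = cos(π/159) = 0.999805.
√(1 − cos²(π/159)) = sin(π/159) ≈ 0.0197572.
ω* = 2/(1+0.0197572) = 1.961251
At ω = 1.961251 every |λ(B_ω)| = ω−1, so ρ_SOR = 0.961251.

ω* = 1.961251, ρ_SOR = 0.961251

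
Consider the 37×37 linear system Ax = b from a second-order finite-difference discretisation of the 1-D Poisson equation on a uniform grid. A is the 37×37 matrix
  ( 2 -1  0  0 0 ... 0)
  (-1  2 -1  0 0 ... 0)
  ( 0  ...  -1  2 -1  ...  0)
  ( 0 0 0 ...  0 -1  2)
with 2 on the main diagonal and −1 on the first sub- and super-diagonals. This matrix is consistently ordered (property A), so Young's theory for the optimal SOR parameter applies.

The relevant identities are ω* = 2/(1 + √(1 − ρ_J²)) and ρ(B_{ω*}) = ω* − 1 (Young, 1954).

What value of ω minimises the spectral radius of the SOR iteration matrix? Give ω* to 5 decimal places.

n=37: λ(B_J) = 1 − λ(A)/2 = cos(kπ/38); k=1 gives ρ_J = 0.99658.
1 − cos²(π/38) = sin²(π/38) ⇒ √(1−ρ_J²) = sin(π/38) = 0.082579.
Young: ω* = 2/(1+√(1−ρ_J²)) = 2/(1+0.082579) = 2/1.082579 = 1.84744.
Hence ρ(B_{ω*}) = 1.84744 − 1 = 0.84744.

ω* = 1.84744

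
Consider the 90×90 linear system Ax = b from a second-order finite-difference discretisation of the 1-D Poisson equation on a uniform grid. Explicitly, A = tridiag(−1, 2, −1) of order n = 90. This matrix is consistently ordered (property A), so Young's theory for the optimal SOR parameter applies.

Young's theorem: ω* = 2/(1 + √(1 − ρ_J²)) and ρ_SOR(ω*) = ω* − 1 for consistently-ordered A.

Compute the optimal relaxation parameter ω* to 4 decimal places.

ω* = 1.9333

[ρ_J] n=90: ρ(B_J) = cos(π/(n+1)) = cos(π/91) = 0.9994.
√(1−ρ_J²) simplifies to sin(π/91) = 0.03452.
ω* = 2/(1+0.03452) = 1.9333
Hence ρ(B_{ω*}) = 1.9333 − 1 = 0.9333.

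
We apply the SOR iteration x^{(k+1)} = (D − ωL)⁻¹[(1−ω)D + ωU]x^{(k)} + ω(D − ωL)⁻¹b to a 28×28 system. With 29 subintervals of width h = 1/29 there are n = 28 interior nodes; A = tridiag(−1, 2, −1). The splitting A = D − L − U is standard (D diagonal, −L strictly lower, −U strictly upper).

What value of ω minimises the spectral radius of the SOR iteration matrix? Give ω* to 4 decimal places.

ρ_J = max_k |cos(kπ/29)| = cos(π/29) = 0.9941
root = sin(π/29) = 0.10812  (since 1−cos² = sin²).
ω* = 2/(1+0.10812) = 1.8049
[ρ_SOR] ω* − 1 = 0.8049.

ω* = 1.8049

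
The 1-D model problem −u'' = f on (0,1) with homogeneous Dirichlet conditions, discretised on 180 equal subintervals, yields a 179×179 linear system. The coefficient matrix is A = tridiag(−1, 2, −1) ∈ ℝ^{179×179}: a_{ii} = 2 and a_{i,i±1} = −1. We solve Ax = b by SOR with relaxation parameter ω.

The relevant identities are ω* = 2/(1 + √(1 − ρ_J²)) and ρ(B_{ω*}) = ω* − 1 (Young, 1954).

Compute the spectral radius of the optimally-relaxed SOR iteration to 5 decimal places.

ρ_SOR = 0.96569

spectrum of D⁻¹(L+U) = {cos(kπ/180) : 1≤k≤179}; ρ_J = cos(π/180) = 0.99985.
√(1 − cos²(π/180)) = sin(π/180) ≈ 0.017452.
ω* = 2/(1 + 0.017452) = 2/1.017452 = 1.96569.
ρ(B_{ω*}) = ω*−1 = 0.96569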